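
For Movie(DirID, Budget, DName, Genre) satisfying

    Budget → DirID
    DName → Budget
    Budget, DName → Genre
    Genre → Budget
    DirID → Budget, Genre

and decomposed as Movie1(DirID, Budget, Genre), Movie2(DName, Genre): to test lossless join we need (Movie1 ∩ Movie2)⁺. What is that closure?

Movie1 ∩ Movie2 = {Genre}.
Genre → Budget applies, adding Budget
Budget → DirID applies, adding DirID
Closure: {DirID, Budget, Genre}.

DirID, Budget, Genre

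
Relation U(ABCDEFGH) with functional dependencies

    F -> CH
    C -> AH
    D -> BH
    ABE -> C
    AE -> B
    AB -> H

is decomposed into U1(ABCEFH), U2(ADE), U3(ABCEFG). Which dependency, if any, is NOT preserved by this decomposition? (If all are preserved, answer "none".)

Check D → BH: no single fragment contains all of {BDH}, and the restricted closure of {D} across the fragments never reaches {BH}.
F → CH is preserved.
C → AH is preserved.
ABE → C is preserved.
AE → B is preserved.
AB → H is preserved.

D -> BH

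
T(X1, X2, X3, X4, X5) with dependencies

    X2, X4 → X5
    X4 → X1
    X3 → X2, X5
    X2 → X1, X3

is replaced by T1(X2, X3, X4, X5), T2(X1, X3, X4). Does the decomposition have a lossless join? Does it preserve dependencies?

lossless and dependency-preserving

Lossless test: (X3, X4)⁺ = {X1, X2, X3, X4, X5}, which contains all of one fragment — lossless.
Dependency preservation: X2 → X1, X3 is not contained in any single fragment, but the restricted closure of its left-hand side across the fragments still reaches the right-hand side; the remaining FDs each lie inside some fragment. All dependencies are preserved.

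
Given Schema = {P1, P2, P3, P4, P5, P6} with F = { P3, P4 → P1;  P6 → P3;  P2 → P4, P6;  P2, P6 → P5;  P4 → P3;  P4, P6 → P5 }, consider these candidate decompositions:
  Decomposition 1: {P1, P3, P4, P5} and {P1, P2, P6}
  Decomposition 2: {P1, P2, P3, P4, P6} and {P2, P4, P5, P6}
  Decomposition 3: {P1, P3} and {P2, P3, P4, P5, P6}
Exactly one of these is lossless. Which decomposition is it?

Decomposition 1: common = {P1}, closure = {P1} → lossy.
Decomposition 2: common = {P2, P4, P6}, closure = {P1, P2, P3, P4, P5, P6} → lossless.
Decomposition 3: common = {P3}, closure = {P3} → lossy.

Decomposition 2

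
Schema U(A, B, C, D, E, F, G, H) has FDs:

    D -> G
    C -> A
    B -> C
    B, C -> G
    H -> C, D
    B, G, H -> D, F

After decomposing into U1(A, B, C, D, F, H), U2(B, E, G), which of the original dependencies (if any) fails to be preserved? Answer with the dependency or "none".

Check D → G: no single fragment contains all of {D, G}, and the restricted closure of {D} across the fragments never reaches {G}.
C → A is preserved.
B → C is preserved.
B, C → G is preserved.
H → C, D is preserved.
B, G, H → D, F is preserved.

D -> G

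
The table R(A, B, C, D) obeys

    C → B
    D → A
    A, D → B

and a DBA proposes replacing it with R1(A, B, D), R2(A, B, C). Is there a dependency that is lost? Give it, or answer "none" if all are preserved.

C → B lies within R2.
D → A lies within R1.
A, D → B lies within R1.
Every dependency is enforceable on the fragments, so the decomposition is dependency-preserving.

none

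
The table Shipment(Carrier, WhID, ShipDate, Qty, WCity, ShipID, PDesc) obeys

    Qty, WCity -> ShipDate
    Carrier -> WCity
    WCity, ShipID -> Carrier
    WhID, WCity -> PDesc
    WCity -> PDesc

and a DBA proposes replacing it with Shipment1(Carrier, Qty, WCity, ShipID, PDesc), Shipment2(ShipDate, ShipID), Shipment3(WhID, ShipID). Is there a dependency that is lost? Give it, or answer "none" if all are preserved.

Qty, WCity -> ShipDate

Check Qty, WCity → ShipDate: no single fragment contains all of {ShipDate, Qty, WCity}, and the restricted closure of {Qty, WCity} across the fragments never reaches {ShipDate}.
Carrier → WCity is preserved.
WCity, ShipID → Carrier is preserved.
WhID, WCity → PDesc is preserved.
WCity → PDesc is preserved.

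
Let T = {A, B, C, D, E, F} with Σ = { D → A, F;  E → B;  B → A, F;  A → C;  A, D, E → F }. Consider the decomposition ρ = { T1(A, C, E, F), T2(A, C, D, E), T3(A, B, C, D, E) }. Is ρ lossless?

Yes

Chase test. Columns are A, B, C, D, E, F; row i has aⱼ where attribute j ∈ Ti, else bᵢⱼ.
Initial tableau (one row per fragment):
  row 1: a1 b12 a3 b14 a5 a6
  row 2: a1 b22 a3 a4 a5 b26
  row 3: a1 a2 a3 a4 a5 b36
Rows 2 and 3 agree on D; apply D→A, F and equate their A, F entries.
Rows 1 and 2 agree on E; apply E→B and equate their B entries.
Rows 1 and 3 agree on E; apply E→B and equate their B entries.
Rows 1 and 2 agree on B; apply B→A, F and equate their A, F entries.
Row 2 is now all distinguished symbols — the join is lossless.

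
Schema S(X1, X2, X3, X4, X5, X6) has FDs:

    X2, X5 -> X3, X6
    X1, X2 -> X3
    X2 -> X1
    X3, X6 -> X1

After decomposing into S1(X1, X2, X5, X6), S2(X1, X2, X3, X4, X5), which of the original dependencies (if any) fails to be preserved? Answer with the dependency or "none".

Check X3, X6 → X1: no single fragment contains all of {X1, X3, X6}, and the restricted closure of {X3, X6} across the fragments never reaches {X1}.
X2, X5 → X3, X6 is preserved.
X1, X2 → X3 is preserved.
X2 → X1 is preserved.

X3, X6 -> X1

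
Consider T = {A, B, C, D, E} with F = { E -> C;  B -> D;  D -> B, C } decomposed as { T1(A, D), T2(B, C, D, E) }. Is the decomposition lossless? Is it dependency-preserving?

Lossless test: (D)⁺ = {B, C, D}, which is a superkey of neither fragment — lossy.
Dependency preservation: every FD's attributes lie within a single fragment, so each can be enforced locally — preserved.

lossy but dependency-preserving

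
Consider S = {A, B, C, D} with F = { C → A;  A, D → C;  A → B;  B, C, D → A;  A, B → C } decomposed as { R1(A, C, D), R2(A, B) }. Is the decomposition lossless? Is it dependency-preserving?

lossless and dependency-preserving

Lossless test: (A)⁺ = {A, B, C}, which contains all of one fragment — lossless.
Dependency preservation: B, C, D → A; A, B → C are not contained in any single fragment, but the restricted closure of each left-hand side across the fragments still reaches the right-hand side; the remaining FDs each lie inside some fragment. All dependencies are preserved.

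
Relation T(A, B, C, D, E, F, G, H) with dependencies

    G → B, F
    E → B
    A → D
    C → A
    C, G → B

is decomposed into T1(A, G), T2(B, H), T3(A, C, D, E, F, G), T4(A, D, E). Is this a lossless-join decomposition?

No

Chase test. Columns are A, B, C, D, E, F, G, H; row i has aⱼ where attribute j ∈ Ti, else bᵢⱼ.
Initial tableau (one row per fragment):
  row 1: a1 b12 b13 b14 b15 b16 a7 b18
  row 2: b21 a2 b23 b24 b25 b26 b27 a8
  row 3: a1 b32 a3 a4 a5 a6 a7 b38
  row 4: a1 b42 b43 a4 a5 b46 b47 b48
Rows 1 and 3 agree on G; apply G→B, F and equate their B, F entries.
Rows 3 and 4 agree on E; apply E→B and equate their B entries.
Rows 1 and 3 agree on A; apply A→D and equate their D entries.
No row becomes fully distinguished — the join is lossy.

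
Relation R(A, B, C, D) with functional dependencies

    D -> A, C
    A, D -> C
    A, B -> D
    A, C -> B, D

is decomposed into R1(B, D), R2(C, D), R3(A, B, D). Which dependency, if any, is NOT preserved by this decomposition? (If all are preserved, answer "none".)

Check A, C → B, D: no single fragment contains all of {A, B, C, D}, and the restricted closure of {A, C} across the fragments never reaches {B, D}.
D → A, C is preserved.
A, D → C is preserved.
A, B → D is preserved.

A, C -> B, D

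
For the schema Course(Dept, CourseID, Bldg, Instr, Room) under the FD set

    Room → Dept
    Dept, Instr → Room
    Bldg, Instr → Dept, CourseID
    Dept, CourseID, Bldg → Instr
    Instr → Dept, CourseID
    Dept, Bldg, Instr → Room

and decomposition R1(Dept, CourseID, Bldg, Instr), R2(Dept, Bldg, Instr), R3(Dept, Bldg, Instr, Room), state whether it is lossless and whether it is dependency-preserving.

lossless and dependency-preserving

Lossless test (chase): Rows 1 and 2 agree on Dept, Instr; apply Dept, Instr→Room and equate their Room entries. Rows 1 and 3 agree on Dept, Instr; apply Dept, Instr→Room and equate their Room entries. Rows 1 and 2 agree on Bldg, Instr; apply Bldg, Instr→Dept, CourseID and equate their Dept, CourseID entries. Rows 1 and 3 agree on Bldg, Instr; apply Bldg, Instr→Dept, CourseID and equate their Dept, CourseID entries. Row 1 is now all distinguished symbols — the join is lossless.
Dependency preservation: every FD's attributes lie within a single fragment, so each can be enforced locally — preserved.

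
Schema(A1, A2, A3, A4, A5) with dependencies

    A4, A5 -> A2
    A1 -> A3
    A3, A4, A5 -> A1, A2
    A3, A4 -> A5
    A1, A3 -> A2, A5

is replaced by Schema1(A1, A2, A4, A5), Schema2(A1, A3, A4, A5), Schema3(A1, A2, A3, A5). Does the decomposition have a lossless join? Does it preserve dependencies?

Lossless test (chase): Rows 1 and 2 agree on A4, A5; apply A4, A5→A2 and equate their A2 entries. Rows 1 and 2 agree on A1; apply A1→A3 and equate their A3 entries. Row 1 is now all distinguished symbols — the join is lossless.
Dependency preservation: A3, A4, A5 → A1, A2 is not contained in any single fragment, but the restricted closure of its left-hand side across the fragments still reaches the right-hand side; the remaining FDs each lie inside some fragment. All dependencies are preserved.

lossless and dependency-preserving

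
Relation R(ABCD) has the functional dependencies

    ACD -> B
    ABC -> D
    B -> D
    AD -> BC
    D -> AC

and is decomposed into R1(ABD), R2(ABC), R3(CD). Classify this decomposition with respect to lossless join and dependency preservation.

lossless and dependency-preserving

Lossless test (chase): Rows 1 and 2 agree on B; apply B→D and equate their D entries. Rows 1 and 2 agree on AD; apply AD→BC and equate their BC entries. Rows 1 and 3 agree on D; apply D→AC and equate their AC entries. Rows 1 and 3 agree on ACD; apply ACD→B and equate their B entries. Row 1 is now all distinguished symbols — the join is lossless.
Dependency preservation: ACD → B; ABC → D; AD → BC; D → AC are not contained in any single fragment, but the restricted closure of each left-hand side across the fragments still reaches the right-hand side; the remaining FDs each lie inside some fragment. All dependencies are preserved.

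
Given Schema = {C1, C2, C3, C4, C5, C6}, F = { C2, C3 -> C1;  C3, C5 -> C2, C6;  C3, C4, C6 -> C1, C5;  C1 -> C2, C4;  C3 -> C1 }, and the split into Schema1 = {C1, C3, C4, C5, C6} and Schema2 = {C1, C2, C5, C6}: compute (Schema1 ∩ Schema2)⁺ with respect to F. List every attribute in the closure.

Schema1 ∩ Schema2 = {C1, C5, C6}.
C1 → C2, C4 applies, adding C2, C4
Closure: {C1, C2, C4, C5, C6}.

C1, C2, C4, C5, C6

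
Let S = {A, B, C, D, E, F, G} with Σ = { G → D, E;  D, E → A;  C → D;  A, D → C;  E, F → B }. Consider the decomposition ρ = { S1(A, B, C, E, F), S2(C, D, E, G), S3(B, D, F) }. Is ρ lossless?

Chase test. Columns are A, B, C, D, E, F, G; row i has aⱼ where attribute j ∈ Si, else bᵢⱼ.
Initial tableau (one row per fragment):
  row 1: a1 a2 a3 b14 a5 a6 b17
  row 2: b21 b22 a3 a4 a5 b26 a7
  row 3: b31 a2 b33 a4 b35 a6 b37
Rows 1 and 2 agree on C; apply C→D and equate their D entries.
Rows 1 and 2 agree on D, E; apply D, E→A and equate their A entries.
No row becomes fully distinguished — the join is lossy.

No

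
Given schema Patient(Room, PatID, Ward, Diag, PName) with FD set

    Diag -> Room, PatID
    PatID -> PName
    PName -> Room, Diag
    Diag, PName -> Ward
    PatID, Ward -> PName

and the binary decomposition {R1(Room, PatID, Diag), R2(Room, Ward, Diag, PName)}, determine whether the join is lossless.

Common attributes: R1 ∩ R2 = {Room, Diag}.
Closure of {Room, Diag}: Diag → Room, PatID applies, adding PatID; PatID → PName applies, adding PName; Diag, PName → Ward applies, adding Ward. So (Room, Diag)⁺ = {Room, PatID, Ward, Diag, PName}.
This closure contains every attribute of R1, so R1 ∩ R2 → R1. The join is lossless.

Yes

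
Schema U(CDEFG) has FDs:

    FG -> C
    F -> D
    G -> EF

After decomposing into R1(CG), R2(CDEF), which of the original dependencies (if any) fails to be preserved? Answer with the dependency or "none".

G -> EF

Check G → EF: no single fragment contains all of {EFG}, and the restricted closure of {G} across the fragments never reaches {EF}.
FG → C is preserved.
F → D is preserved.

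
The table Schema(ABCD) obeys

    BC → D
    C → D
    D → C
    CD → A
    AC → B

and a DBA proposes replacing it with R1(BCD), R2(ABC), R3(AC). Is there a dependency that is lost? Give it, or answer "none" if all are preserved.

none

BC → D lies within R1.
C → D lies within R1.
D → C lies within R1.
CD → A: restricted closure across fragments reaches A.
AC → B lies within R2.
Every dependency is enforceable on the fragments, so the decomposition is dependency-preserving.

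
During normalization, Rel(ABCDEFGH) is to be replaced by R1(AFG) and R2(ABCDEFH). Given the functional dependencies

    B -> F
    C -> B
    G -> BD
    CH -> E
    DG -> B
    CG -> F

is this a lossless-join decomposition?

Common attributes: R1 ∩ R2 = {AF}.
No dependency enlarges {AF}, so (AF)⁺ = {AF}.
The closure contains neither all of R1 = {AFG} nor all of R2 = {ABCDEFH}, so the common attributes are not a superkey of either fragment. The join is lossy.

No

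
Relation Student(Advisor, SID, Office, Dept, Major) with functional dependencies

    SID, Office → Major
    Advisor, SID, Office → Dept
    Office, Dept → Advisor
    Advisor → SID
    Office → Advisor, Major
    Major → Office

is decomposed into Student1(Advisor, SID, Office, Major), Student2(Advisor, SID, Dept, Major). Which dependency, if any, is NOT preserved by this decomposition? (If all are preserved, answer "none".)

SID, Office → Major lies within Student1.
Advisor, SID, Office → Dept: restricted closure across fragments reaches Dept.
Office, Dept → Advisor: restricted closure across fragments reaches Advisor.
Advisor → SID lies within Student1.
Office → Advisor, Major lies within Student1.
Major → Office lies within Student1.
Every dependency is enforceable on the fragments, so the decomposition is dependency-preserving.

none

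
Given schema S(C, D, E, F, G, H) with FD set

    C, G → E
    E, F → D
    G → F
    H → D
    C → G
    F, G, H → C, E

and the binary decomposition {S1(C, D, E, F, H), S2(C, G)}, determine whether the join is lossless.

Common attributes: S1 ∩ S2 = {C}.
Closure of {C}: C → G applies, adding G; C, G → E applies, adding E; G → F applies, adding F; E, F → D applies, adding D. So (C)⁺ = {C, D, E, F, G}.
This closure contains every attribute of S2, so S1 ∩ S2 → S2. The join is lossless.

Yes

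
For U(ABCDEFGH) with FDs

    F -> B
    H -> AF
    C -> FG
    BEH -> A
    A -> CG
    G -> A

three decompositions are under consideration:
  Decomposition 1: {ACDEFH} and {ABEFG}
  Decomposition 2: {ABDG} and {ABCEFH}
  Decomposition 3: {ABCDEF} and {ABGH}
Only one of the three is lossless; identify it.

Decomposition 1

Decomposition 1: common = {AEF}, closure = {ABCEFG} → lossless.
Decomposition 2: common = {AB}, closure = {ABCFG} → lossy.
Decomposition 3: common = {AB}, closure = {ABCFG} → lossy.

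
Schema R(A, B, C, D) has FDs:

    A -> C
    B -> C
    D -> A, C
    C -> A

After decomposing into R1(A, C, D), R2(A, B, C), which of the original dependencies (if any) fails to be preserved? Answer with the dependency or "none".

A → C lies within R1.
B → C lies within R2.
D → A, C lies within R1.
C → A lies within R1.
Every dependency is enforceable on the fragments, so the decomposition is dependency-preserving.

none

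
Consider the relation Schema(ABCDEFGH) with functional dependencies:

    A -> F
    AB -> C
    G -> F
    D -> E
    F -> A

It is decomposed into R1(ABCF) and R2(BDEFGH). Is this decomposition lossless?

Common attributes: R1 ∩ R2 = {BF}.
Closure of {BF}: F → A applies, adding A; AB → C applies, adding C. So (BF)⁺ = {ABCF}.
This closure contains every attribute of R1, so R1 ∩ R2 → R1. The join is lossless.

Yes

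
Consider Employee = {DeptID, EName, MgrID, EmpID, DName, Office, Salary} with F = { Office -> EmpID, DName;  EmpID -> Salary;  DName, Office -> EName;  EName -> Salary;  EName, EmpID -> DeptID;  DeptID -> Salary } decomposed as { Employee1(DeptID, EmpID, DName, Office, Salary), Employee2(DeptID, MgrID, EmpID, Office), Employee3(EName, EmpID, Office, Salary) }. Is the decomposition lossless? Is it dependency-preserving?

Lossless test (chase): Rows 1 and 2 agree on Office; apply Office→EmpID, DName and equate their EmpID, DName entries. Rows 1 and 3 agree on Office; apply Office→EmpID, DName and equate their EmpID, DName entries. Rows 1 and 2 agree on EmpID; apply EmpID→Salary and equate their Salary entries. Rows 1 and 2 agree on DName, Office; apply DName, Office→EName and equate their EName entries. Rows 1 and 3 agree on DName, Office; apply DName, Office→EName and equate their EName entries. Rows 1 and 3 agree on EName, EmpID; apply EName, EmpID→DeptID and equate their DeptID entries. Row 2 is now all distinguished symbols — the join is lossless.
Dependency preservation: the restricted closure of {EName, EmpID} across the fragments never reaches {DeptID}, so EName, EmpID → DeptID cannot be enforced without a join — not preserved.

lossless but not dependency-preserving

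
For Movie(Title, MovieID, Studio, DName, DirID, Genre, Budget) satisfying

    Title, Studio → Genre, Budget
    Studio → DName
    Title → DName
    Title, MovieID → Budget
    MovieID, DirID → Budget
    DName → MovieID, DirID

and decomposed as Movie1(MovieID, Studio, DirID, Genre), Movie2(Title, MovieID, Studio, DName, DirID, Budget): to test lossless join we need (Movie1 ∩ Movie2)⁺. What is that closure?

MovieID, Studio, DName, DirID, Budget

Movie1 ∩ Movie2 = {MovieID, Studio, DirID}.
Studio → DName applies, adding DName
MovieID, DirID → Budget applies, adding Budget
Closure: {MovieID, Studio, DName, DirID, Budget}.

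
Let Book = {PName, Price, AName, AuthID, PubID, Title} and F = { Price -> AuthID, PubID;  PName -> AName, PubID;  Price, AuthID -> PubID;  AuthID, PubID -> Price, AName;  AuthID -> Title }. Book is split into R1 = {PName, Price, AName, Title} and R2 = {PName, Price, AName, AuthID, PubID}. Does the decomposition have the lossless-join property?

Yes

Common attributes: R1 ∩ R2 = {PName, Price, AName}.
Closure of {PName, Price, AName}: Price → AuthID, PubID applies, adding AuthID, PubID; AuthID → Title applies, adding Title. So (PName, Price, AName)⁺ = {PName, Price, AName, AuthID, PubID, Title}.
This closure contains every attribute of R1, so R1 ∩ R2 → R1. The join is lossless.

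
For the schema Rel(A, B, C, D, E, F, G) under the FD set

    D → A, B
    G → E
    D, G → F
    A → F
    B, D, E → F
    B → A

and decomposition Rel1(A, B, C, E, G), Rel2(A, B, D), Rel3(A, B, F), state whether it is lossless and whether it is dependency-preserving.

lossy but dependency-preserving

Lossless test (chase): Rows 1 and 2 agree on A; apply A→F and equate their F entries. Rows 1 and 3 agree on A; apply A→F and equate their F entries. No row becomes fully distinguished — the join is lossy.
Dependency preservation: D, G → F; B, D, E → F are not contained in any single fragment, but the restricted closure of each left-hand side across the fragments still reaches the right-hand side; the remaining FDs each lie inside some fragment. All dependencies are preserved.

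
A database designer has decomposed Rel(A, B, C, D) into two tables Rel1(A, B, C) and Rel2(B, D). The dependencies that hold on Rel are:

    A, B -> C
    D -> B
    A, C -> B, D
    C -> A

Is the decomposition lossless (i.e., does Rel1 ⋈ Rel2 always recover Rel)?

No

Common attributes: Rel1 ∩ Rel2 = {B}.
No dependency enlarges {B}, so (B)⁺ = {B}.
The closure contains neither all of Rel1 = {A, B, C} nor all of Rel2 = {B, D}, so the common attributes are not a superkey of either fragment. The join is lossy.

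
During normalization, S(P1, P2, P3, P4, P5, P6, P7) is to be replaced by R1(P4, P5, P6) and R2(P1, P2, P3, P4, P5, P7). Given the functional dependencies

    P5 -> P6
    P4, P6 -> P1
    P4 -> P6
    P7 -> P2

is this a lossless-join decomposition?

Yes

Common attributes: R1 ∩ R2 = {P4, P5}.
Closure of {P4, P5}: P5 → P6 applies, adding P6; P4, P6 → P1 applies, adding P1. So (P4, P5)⁺ = {P1, P4, P5, P6}.
This closure contains every attribute of R1, so R1 ∩ R2 → R1. The join is lossless.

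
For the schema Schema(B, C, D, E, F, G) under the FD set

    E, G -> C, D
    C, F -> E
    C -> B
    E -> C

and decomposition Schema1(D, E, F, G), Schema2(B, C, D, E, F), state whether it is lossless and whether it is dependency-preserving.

Lossless test: (D, E, F)⁺ = {B, C, D, E, F}, which contains all of one fragment — lossless.
Dependency preservation: E, G → C, D is not contained in any single fragment, but the restricted closure of its left-hand side across the fragments still reaches the right-hand side; the remaining FDs each lie inside some fragment. All dependencies are preserved.

lossless and dependency-preserving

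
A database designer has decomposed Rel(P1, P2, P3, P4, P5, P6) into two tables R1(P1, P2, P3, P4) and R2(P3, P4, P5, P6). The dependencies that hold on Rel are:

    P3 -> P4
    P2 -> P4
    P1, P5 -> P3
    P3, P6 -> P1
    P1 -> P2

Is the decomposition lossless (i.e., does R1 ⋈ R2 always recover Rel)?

No

Common attributes: R1 ∩ R2 = {P3, P4}.
No dependency enlarges {P3, P4}, so (P3, P4)⁺ = {P3, P4}.
The closure contains neither all of R1 = {P1, P2, P3, P4} nor all of R2 = {P3, P4, P5, P6}, so the common attributes are not a superkey of either fragment. The join is lossy.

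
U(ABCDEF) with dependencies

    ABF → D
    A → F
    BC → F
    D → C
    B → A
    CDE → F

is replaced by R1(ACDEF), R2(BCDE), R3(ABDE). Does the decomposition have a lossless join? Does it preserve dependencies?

Lossless test (chase): Rows 1 and 3 agree on A; apply A→F and equate their F entries. Rows 1 and 3 agree on D; apply D→C and equate their C entries. Rows 2 and 3 agree on B; apply B→A and equate their A entries. Rows 1 and 2 agree on CDE; apply CDE→F and equate their F entries. Row 2 is now all distinguished symbols — the join is lossless.
Dependency preservation: ABF → D; BC → F are not contained in any single fragment, but the restricted closure of each left-hand side across the fragments still reaches the right-hand side; the remaining FDs each lie inside some fragment. All dependencies are preserved.

lossless and dependency-preserving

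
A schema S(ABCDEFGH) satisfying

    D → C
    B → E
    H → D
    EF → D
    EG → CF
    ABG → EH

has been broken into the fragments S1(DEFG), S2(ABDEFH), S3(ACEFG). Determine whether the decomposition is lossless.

Chase test. Columns are ABCDEFGH; row i has aⱼ where attribute j ∈ Si, else bᵢⱼ.
Initial tableau (one row per fragment):
  row 1: b11 b12 b13 a4 a5 a6 a7 b18
  row 2: a1 a2 b23 a4 a5 a6 b27 a8
  row 3: a1 b32 a3 b34 a5 a6 a7 b38
Rows 1 and 2 agree on D; apply D→C and equate their C entries.
Rows 1 and 3 agree on EF; apply EF→D and equate their D entries.
Rows 1 and 3 agree on EG; apply EG→CF and equate their CF entries.
No row becomes fully distinguished — the join is lossy.

No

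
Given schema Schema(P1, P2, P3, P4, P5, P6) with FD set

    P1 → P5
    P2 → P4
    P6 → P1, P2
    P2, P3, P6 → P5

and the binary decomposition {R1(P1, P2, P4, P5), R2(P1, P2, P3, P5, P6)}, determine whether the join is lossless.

Common attributes: R1 ∩ R2 = {P1, P2, P5}.
Closure of {P1, P2, P5}: P2 → P4 applies, adding P4. So (P1, P2, P5)⁺ = {P1, P2, P4, P5}.
This closure contains every attribute of R1, so R1 ∩ R2 → R1. The join is lossless.

Yes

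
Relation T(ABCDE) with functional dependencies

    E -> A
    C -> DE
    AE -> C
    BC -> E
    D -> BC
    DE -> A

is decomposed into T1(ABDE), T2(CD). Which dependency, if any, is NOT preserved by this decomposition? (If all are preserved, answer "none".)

none

E → A lies within T1.
C → DE: restricted closure across fragments reaches DE.
AE → C: restricted closure across fragments reaches C.
BC → E: restricted closure across fragments reaches E.
D → BC: restricted closure across fragments reaches BC.
DE → A lies within T1.
Every dependency is enforceable on the fragments, so the decomposition is dependency-preserving.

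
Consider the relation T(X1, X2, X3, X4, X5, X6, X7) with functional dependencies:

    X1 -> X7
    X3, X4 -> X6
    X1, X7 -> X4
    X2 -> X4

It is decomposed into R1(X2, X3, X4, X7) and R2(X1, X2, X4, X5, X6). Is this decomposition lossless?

Common attributes: R1 ∩ R2 = {X2, X4}.
No dependency enlarges {X2, X4}, so (X2, X4)⁺ = {X2, X4}.
The closure contains neither all of R1 = {X2, X3, X4, X7} nor all of R2 = {X1, X2, X4, X5, X6}, so the common attributes are not a superkey of either fragment. The join is lossy.

No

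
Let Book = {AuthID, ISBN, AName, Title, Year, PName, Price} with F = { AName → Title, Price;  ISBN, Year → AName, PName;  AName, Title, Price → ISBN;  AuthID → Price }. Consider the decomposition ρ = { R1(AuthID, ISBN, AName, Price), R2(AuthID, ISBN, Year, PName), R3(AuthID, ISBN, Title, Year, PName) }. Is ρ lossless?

Chase test. Columns are AuthID, ISBN, AName, Title, Year, PName, Price; row i has aⱼ where attribute j ∈ Ri, else bᵢⱼ.
Initial tableau (one row per fragment):
  row 1: a1 a2 a3 b14 b15 b16 a7
  row 2: a1 a2 b23 b24 a5 a6 b27
  row 3: a1 a2 b33 a4 a5 a6 b37
Rows 2 and 3 agree on ISBN, Year; apply ISBN, Year→AName, PName and equate their AName, PName entries.
Rows 1 and 2 agree on AuthID; apply AuthID→Price and equate their Price entries.
Rows 1 and 3 agree on AuthID; apply AuthID→Price and equate their Price entries.
Rows 2 and 3 agree on AName; apply AName→Title, Price and equate their Title, Price entries.
No row becomes fully distinguished — the join is lossy.

No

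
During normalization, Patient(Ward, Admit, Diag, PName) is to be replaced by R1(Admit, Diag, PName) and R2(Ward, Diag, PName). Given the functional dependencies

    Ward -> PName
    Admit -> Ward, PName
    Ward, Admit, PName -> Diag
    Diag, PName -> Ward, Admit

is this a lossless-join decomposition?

Yes

Common attributes: R1 ∩ R2 = {Diag, PName}.
Closure of {Diag, PName}: Diag, PName → Ward, Admit applies, adding Ward, Admit. So (Diag, PName)⁺ = {Ward, Admit, Diag, PName}.
This closure contains every attribute of R1, so R1 ∩ R2 → R1. The join is lossless.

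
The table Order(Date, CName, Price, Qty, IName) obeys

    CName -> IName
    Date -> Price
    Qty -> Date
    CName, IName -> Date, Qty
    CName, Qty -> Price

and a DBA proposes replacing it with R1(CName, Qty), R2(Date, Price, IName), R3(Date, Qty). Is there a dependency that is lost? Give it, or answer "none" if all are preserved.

Check CName → IName: no single fragment contains all of {CName, IName}, and the restricted closure of {CName} across the fragments never reaches {IName}.
Date → Price is preserved.
Qty → Date is preserved.
CName, IName → Date, Qty is preserved.
CName, Qty → Price is preserved.

CName -> IName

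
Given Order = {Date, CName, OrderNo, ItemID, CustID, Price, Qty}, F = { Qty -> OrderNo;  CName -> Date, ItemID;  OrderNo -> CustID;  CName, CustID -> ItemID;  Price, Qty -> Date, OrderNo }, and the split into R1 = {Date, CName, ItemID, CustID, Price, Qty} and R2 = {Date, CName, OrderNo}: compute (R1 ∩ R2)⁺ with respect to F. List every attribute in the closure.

Date, CName, ItemID

R1 ∩ R2 = {Date, CName}.
CName → Date, ItemID applies, adding ItemID
Closure: {Date, CName, ItemID}.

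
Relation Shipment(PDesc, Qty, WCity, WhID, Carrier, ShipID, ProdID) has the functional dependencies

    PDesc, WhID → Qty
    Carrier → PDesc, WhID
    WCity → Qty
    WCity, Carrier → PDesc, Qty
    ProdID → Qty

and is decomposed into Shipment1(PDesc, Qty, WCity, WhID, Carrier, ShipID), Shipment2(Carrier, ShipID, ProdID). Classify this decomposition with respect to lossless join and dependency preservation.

Lossless test: (Carrier, ShipID)⁺ = {PDesc, Qty, WhID, Carrier, ShipID}, which is a superkey of neither fragment — lossy.
Dependency preservation: the restricted closure of {ProdID} across the fragments never reaches {Qty}, so ProdID → Qty cannot be enforced without a join — not preserved.

lossy and not dependency-preserving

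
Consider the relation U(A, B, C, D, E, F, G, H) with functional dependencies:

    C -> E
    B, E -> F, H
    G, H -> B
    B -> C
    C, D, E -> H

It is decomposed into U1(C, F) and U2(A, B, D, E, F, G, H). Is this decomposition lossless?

Common attributes: U1 ∩ U2 = {F}.
No dependency enlarges {F}, so (F)⁺ = {F}.
The closure contains neither all of U1 = {C, F} nor all of U2 = {A, B, D, E, F, G, H}, so the common attributes are not a superkey of either fragment. The join is lossy.

No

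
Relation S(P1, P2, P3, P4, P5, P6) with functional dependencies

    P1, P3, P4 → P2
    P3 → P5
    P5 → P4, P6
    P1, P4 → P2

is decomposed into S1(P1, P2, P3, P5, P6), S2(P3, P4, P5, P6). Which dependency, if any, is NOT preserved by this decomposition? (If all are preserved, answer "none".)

P1, P4 → P2

Check P1, P4 → P2: no single fragment contains all of {P1, P2, P4}, and the restricted closure of {P1, P4} across the fragments never reaches {P2}.
P1, P3, P4 → P2 is preserved.
P3 → P5 is preserved.
P5 → P4, P6 is preserved.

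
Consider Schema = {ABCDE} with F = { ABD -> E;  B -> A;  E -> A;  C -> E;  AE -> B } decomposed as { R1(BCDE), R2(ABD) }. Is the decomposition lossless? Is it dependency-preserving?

Lossless test: (BD)⁺ = {ABDE}, which contains all of one fragment — lossless.
Dependency preservation: ABD → E; E → A; AE → B are not contained in any single fragment, but the restricted closure of each left-hand side across the fragments still reaches the right-hand side; the remaining FDs each lie inside some fragment. All dependencies are preserved.

lossless and dependency-preserving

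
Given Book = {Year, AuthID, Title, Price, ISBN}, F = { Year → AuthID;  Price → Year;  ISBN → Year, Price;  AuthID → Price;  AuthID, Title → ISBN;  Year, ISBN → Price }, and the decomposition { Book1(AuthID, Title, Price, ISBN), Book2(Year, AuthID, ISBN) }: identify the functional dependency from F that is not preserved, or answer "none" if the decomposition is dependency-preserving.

none

Year → AuthID lies within Book2.
Price → Year: restricted closure across fragments reaches Year.
ISBN → Year, Price: restricted closure across fragments reaches Year, Price.
AuthID → Price lies within Book1.
AuthID, Title → ISBN lies within Book1.
Year, ISBN → Price: restricted closure across fragments reaches Price.
Every dependency is enforceable on the fragments, so the decomposition is dependency-preserving.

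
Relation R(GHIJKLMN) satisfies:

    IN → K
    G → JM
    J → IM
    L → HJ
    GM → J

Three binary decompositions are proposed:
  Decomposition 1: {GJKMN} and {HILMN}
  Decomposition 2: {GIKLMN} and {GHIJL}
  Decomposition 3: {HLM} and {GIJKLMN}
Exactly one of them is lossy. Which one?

Decomposition 1: common = {MN}, closure = {MN} → lossy.
Decomposition 2: common = {GIL}, closure = {GHIJLM} → lossless.
Decomposition 3: common = {LM}, closure = {HIJLM} → lossless.

Decomposition 1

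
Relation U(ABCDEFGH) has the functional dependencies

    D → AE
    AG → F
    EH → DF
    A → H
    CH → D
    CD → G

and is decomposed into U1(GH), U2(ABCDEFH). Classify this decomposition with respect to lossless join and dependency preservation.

Lossless test: (H)⁺ = {H}, which is a superkey of neither fragment — lossy.
Dependency preservation: the restricted closure of {AG} across the fragments never reaches {F}, so AG → F cannot be enforced without a join — not preserved.

lossy and not dependency-preserving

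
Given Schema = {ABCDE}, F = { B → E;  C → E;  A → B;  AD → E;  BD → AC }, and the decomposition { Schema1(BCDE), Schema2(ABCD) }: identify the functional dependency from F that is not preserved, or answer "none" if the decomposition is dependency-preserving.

none

B → E lies within Schema1.
C → E lies within Schema1.
A → B lies within Schema2.
AD → E: restricted closure across fragments reaches E.
BD → AC lies within Schema2.
Every dependency is enforceable on the fragments, so the decomposition is dependency-preserving.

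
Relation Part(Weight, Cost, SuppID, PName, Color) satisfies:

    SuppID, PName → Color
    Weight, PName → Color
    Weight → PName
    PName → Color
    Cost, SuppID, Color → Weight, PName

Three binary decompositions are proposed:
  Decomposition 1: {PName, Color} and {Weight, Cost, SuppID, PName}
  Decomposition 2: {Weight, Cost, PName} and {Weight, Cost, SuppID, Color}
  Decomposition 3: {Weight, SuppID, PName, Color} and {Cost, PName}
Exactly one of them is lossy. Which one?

Decomposition 1: common = {PName}, closure = {PName, Color} → lossless.
Decomposition 2: common = {Weight, Cost}, closure = {Weight, Cost, PName, Color} → lossless.
Decomposition 3: common = {PName}, closure = {PName, Color} → lossy.

Decomposition 3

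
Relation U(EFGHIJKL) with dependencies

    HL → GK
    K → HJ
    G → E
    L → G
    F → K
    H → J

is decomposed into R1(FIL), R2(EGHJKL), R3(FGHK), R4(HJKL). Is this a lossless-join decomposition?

Chase test. Columns are EFGHIJKL; row i has aⱼ where attribute j ∈ Ri, else bᵢⱼ.
Initial tableau (one row per fragment):
  row 1: b11 a2 b13 b14 a5 b16 b17 a8
  row 2: a1 b22 a3 a4 b25 a6 a7 a8
  row 3: b31 a2 a3 a4 b35 b36 a7 b38
  row 4: b41 b42 b43 a4 b45 a6 a7 a8
Rows 2 and 4 agree on HL; apply HL→GK and equate their GK entries.
Rows 2 and 3 agree on K; apply K→HJ and equate their HJ entries.
Rows 2 and 3 agree on G; apply G→E and equate their E entries.
Rows 2 and 4 agree on G; apply G→E and equate their E entries.
Rows 1 and 2 agree on L; apply L→G and equate their G entries.
Rows 1 and 3 agree on F; apply F→K and equate their K entries.
Rows 1 and 2 agree on K; apply K→HJ and equate their HJ entries.
Rows 1 and 2 agree on G; apply G→E and equate their E entries.
Row 1 is now all distinguished symbols — the join is lossless.

Yes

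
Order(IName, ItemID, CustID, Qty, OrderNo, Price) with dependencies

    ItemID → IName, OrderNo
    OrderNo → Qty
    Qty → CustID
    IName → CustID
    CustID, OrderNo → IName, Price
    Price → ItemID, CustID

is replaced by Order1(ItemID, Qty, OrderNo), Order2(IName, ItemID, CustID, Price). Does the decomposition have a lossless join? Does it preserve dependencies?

Lossless test: (ItemID)⁺ = {IName, ItemID, CustID, Qty, OrderNo, Price}, which contains all of one fragment — lossless.
Dependency preservation: the restricted closure of {Qty} across the fragments never reaches {CustID}, so Qty → CustID cannot be enforced without a join — not preserved.

lossless but not dependency-preserving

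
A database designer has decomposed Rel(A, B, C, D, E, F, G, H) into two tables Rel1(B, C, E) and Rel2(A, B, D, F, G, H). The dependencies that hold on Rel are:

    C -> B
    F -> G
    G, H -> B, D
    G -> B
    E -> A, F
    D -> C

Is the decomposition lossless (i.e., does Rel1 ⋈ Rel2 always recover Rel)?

Common attributes: Rel1 ∩ Rel2 = {B}.
No dependency enlarges {B}, so (B)⁺ = {B}.
The closure contains neither all of Rel1 = {B, C, E} nor all of Rel2 = {A, B, D, F, G, H}, so the common attributes are not a superkey of either fragment. The join is lossy.

No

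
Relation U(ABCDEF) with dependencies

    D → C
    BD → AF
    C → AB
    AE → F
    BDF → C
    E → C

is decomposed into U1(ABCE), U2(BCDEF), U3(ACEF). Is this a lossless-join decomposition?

Chase test. Columns are ABCDEF; row i has aⱼ where attribute j ∈ Ui, else bᵢⱼ.
Initial tableau (one row per fragment):
  row 1: a1 a2 a3 b14 a5 b16
  row 2: b21 a2 a3 a4 a5 a6
  row 3: a1 b32 a3 b34 a5 a6
Rows 1 and 2 agree on C; apply C→AB and equate their AB entries.
Rows 1 and 3 agree on C; apply C→AB and equate their AB entries.
Rows 1 and 2 agree on AE; apply AE→F and equate their F entries.
Row 2 is now all distinguished symbols — the join is lossless.

Yes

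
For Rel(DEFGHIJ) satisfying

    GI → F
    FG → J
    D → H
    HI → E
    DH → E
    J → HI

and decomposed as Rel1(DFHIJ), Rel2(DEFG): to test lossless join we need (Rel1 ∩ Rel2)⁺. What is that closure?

DEFH

Rel1 ∩ Rel2 = {DF}.
D → H applies, adding H
DH → E applies, adding E
Closure: {DEFH}.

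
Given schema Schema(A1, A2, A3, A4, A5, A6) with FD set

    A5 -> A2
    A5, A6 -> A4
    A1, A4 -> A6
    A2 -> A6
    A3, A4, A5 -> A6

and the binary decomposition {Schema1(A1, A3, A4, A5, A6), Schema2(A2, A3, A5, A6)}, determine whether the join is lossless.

Yes

Common attributes: Schema1 ∩ Schema2 = {A3, A5, A6}.
Closure of {A3, A5, A6}: A5 → A2 applies, adding A2; A5, A6 → A4 applies, adding A4. So (A3, A5, A6)⁺ = {A2, A3, A4, A5, A6}.
This closure contains every attribute of Schema2, so Schema1 ∩ Schema2 → Schema2. The join is lossless.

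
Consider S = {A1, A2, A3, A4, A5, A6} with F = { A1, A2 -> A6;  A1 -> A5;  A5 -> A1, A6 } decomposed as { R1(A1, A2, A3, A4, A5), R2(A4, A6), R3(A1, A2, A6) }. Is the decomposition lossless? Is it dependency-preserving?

Lossless test (chase): Rows 1 and 3 agree on A1, A2; apply A1, A2→A6 and equate their A6 entries. Rows 1 and 3 agree on A1; apply A1→A5 and equate their A5 entries. Row 1 is now all distinguished symbols — the join is lossless.
Dependency preservation: A5 → A1, A6 is not contained in any single fragment, but the restricted closure of its left-hand side across the fragments still reaches the right-hand side; the remaining FDs each lie inside some fragment. All dependencies are preserved.

lossless and dependency-preserving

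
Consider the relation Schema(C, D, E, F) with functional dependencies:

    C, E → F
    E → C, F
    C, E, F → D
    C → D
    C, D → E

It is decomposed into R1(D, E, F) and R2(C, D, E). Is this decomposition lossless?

Common attributes: R1 ∩ R2 = {D, E}.
Closure of {D, E}: E → C, F applies, adding C, F. So (D, E)⁺ = {C, D, E, F}.
This closure contains every attribute of R1, so R1 ∩ R2 → R1. The join is lossless.

Yes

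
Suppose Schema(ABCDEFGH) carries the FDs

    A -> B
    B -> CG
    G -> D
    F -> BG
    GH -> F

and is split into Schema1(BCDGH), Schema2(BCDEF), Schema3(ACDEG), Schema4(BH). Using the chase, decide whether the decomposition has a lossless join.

Chase test. Columns are ABCDEFGH; row i has aⱼ where attribute j ∈ Schemai, else bᵢⱼ.
Initial tableau (one row per fragment):
  row 1: b11 a2 a3 a4 b15 b16 a7 a8
  row 2: b21 a2 a3 a4 a5 a6 b27 b28
  row 3: a1 b32 a3 a4 a5 b36 a7 b38
  row 4: b41 a2 b43 b44 b45 b46 b47 a8
Rows 1 and 2 agree on B; apply B→CG and equate their CG entries.
Rows 1 and 4 agree on B; apply B→CG and equate their CG entries.
Rows 1 and 4 agree on G; apply G→D and equate their D entries.
Rows 1 and 4 agree on GH; apply GH→F and equate their F entries.
No row becomes fully distinguished — the join is lossy.

No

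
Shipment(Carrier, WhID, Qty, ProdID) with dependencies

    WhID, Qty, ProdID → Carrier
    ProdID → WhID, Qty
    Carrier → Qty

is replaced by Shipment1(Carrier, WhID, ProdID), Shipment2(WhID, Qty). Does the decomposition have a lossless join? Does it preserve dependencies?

lossy and not dependency-preserving

Lossless test: (WhID)⁺ = {WhID}, which is a superkey of neither fragment — lossy.
Dependency preservation: the restricted closure of {ProdID} across the fragments never reaches {WhID, Qty}, so ProdID → WhID, Qty cannot be enforced without a join — not preserved.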